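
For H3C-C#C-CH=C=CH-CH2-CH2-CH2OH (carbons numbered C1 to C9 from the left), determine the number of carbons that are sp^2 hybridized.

2

C1: sp3
C2: sp
C3: sp
C4: sp2 ✓
C5: sp
C6: sp2 ✓
C7: sp3
C8: sp3
C9: sp3
C4, C6 → 2 sp2 carbons.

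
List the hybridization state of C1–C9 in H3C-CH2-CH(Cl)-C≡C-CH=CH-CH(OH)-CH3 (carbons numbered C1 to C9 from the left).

C1 sp3, C2 sp3, C3 sp3, C4 sp, C5 sp, C6 sp2, C7 sp2, C8 sp3, C9 sp3

C1 has 4 σ bonds: steric number 4 → sp3.
C2 has 4 σ bonds: steric number 4 → sp3.
C3: 4 σ bonds — 4 electron domains, sp3.
C4 is sp: 2 σ bonds, plus two π bonds, 2 electron-density regions.
C5: 2 σ bonds, plus two π bonds; 2 regions of electron density → sp.
C6 (3 σ bonds, plus one π bond) has steric number 3: sp2.
C7: 3 σ bonds, plus one π bond; 3 regions of electron density → sp2.
C8 (4 σ bonds) has steric number 4: sp3.
C9 carries 4 σ bonds, giving a steric number of 4, so it is sp3.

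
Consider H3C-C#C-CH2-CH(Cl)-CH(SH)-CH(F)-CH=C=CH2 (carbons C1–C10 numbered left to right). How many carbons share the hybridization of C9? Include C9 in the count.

C9 is sp (two π bonds).
C1: sp3
C2: sp ✓
C3: sp ✓
C4: sp3
C5: sp3
C6: sp3
C7: sp3
C8: sp2
C9: sp ✓
C10: sp2
3 carbons are sp.

3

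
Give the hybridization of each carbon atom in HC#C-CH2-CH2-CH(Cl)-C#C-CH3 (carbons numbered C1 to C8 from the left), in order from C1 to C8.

C1 sp, C2 sp, C3 sp3, C4 sp3, C5 sp3, C6 sp, C7 sp, C8 sp3

C1: 2 σ bonds, plus two π bonds — 2 electron domains, sp.
C2 — 2 σ bonds, plus two π bonds. Steric number 2, so sp.
C3: 4 σ bonds — 4 electron domains, sp3.
C4: 4 σ bonds — 4 electron domains, sp3.
C5 — 4 σ bonds. Steric number 4, so sp3.
C6 (2 σ bonds, plus two π bonds) has steric number 2: sp.
C7 — 2 σ bonds, plus two π bonds. Steric number 2, so sp.
C8 carries 4 σ bonds, giving a steric number of 4, so it is sp3.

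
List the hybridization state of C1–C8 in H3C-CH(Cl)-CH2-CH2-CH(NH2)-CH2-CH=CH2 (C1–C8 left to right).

C1: 4 σ bonds; 4 regions of electron density → sp3.
C2 (4 σ bonds) has steric number 4: sp3.
C3: 4 σ bonds — 4 electron domains, sp3.
C4: 4 σ bonds; 4 regions of electron density → sp3.
C5 has 4 σ bonds: steric number 4 → sp3.
C6 (4 σ bonds) has steric number 4: sp3.
C7: 3 σ bonds, plus one π bond; 3 regions of electron density → sp2.
C8: 3 σ bonds, plus one π bond — 3 electron domains, sp2.

C1 sp3, C2 sp3, C3 sp3, C4 sp3, C5 sp3, C6 sp3, C7 sp2, C8 sp2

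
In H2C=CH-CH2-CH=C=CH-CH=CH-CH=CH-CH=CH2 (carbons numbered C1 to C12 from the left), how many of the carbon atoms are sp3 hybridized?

1

C1: sp2
C2: sp2
C3: sp3 ✓
C4: sp2
C5: sp
C6: sp2
C7: sp2
C8: sp2
C9: sp2
C10: sp2
C11: sp2
C12: sp2
C3 → 1 sp3 carbon.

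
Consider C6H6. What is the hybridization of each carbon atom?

sp^2

Every ring carbon has three σ bonds and contributes one p electron to the aromatic π system.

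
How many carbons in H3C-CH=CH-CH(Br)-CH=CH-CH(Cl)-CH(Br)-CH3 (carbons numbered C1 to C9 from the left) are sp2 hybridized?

4

C1: sp3
C2: sp2 ✓
C3: sp2 ✓
C4: sp3
C5: sp2 ✓
C6: sp2 ✓
C7: sp3
C8: sp3
C9: sp3
C2, C3, C5, C6 → 4 sp2 carbons.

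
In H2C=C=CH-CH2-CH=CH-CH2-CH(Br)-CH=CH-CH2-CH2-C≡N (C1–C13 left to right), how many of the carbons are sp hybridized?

2

C1: sp2
C2: sp ✓
C3: sp2
C4: sp3
C5: sp2
C6: sp2
C7: sp3
C8: sp3
C9: sp2
C10: sp2
C11: sp3
C12: sp3
C13: sp ✓
C2, C13 → 2 sp carbons.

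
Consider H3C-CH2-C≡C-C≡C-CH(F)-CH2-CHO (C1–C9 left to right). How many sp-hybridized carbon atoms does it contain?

4

C1: sp3
C2: sp3
C3: sp ✓
C4: sp ✓
C5: sp ✓
C6: sp ✓
C7: sp3
C8: sp3
C9: sp2
C3, C4, C5, C6 → 4 sp carbons.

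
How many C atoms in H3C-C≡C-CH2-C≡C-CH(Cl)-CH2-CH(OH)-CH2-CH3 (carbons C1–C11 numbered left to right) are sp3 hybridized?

C1: sp3 ✓
C2: sp
C3: sp
C4: sp3 ✓
C5: sp
C6: sp
C7: sp3 ✓
C8: sp3 ✓
C9: sp3 ✓
C10: sp3 ✓
C11: sp3 ✓
C1, C4, C7, C8, C9, C10, C11 → 7 sp3 carbons.

7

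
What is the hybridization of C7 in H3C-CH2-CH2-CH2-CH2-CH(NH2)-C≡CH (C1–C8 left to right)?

sp

C7 — 2 σ bonds, plus two π bonds. Steric number 2, so sp.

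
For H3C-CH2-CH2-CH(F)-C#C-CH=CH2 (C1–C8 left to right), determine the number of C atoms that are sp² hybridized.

C1: sp3
C2: sp3
C3: sp3
C4: sp3
C5: sp
C6: sp
C7: sp2 ✓
C8: sp2 ✓
C7, C8 → 2 sp2 carbons.

2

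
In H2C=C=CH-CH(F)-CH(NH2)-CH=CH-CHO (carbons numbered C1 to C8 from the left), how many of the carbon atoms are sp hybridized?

1

C1: sp2
C2: sp ✓
C3: sp2
C4: sp3
C5: sp3
C6: sp2
C7: sp2
C8: sp2
C2 → 1 sp carbon.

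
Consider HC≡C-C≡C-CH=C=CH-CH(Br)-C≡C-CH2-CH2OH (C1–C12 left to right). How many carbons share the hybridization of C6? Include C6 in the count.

C6 is sp (two π bonds).
C1: sp ✓
C2: sp ✓
C3: sp ✓
C4: sp ✓
C5: sp2
C6: sp ✓
C7: sp2
C8: sp3
C9: sp ✓
C10: sp ✓
C11: sp3
C12: sp3
7 carbons are sp.

7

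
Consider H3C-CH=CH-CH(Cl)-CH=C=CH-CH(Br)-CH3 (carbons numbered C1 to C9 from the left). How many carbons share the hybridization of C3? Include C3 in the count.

4

C3 is sp2 (one π bond).
C1: sp3
C2: sp2 ✓
C3: sp2 ✓
C4: sp3
C5: sp2 ✓
C6: sp
C7: sp2 ✓
C8: sp3
C9: sp3
4 carbons are sp2.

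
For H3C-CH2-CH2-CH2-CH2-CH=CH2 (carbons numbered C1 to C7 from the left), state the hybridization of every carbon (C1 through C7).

C1: 4 σ bonds — 4 electron domains, sp3.
C2 has 4 σ bonds: steric number 4 → sp3.
C3: 4 σ bonds — 4 electron domains, sp3.
C4 has 4 σ bonds: steric number 4 → sp3.
C5: 4 σ bonds — 4 electron domains, sp3.
C6 is sp2: 3 σ bonds, plus one π bond, 3 electron-density regions.
C7 has 3 σ bonds, plus one π bond: steric number 3 → sp2.

C1 sp3, C2 sp3, C3 sp3, C4 sp3, C5 sp3, C6 sp2, C7 sp2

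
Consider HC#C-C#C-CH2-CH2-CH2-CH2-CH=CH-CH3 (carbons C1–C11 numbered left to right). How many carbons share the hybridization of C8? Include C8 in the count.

C8 is sp3 (only σ bonds).
C1: sp
C2: sp
C3: sp
C4: sp
C5: sp3 ✓
C6: sp3 ✓
C7: sp3 ✓
C8: sp3 ✓
C9: sp2
C10: sp2
C11: sp3 ✓
5 carbons are sp3.

5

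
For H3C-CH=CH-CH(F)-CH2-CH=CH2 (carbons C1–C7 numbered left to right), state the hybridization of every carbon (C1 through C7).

C1 sp3, C2 sp2, C3 sp2, C4 sp3, C5 sp3, C6 sp2, C7 sp2

C1 carries 4 σ bonds, giving a steric number of 4, so it is sp3.
C2: 3 σ bonds, plus one π bond — 3 electron domains, sp2.
C3 — 3 σ bonds, plus one π bond. Steric number 3, so sp2.
C4 carries 4 σ bonds, giving a steric number of 4, so it is sp3.
C5 has 4 σ bonds: steric number 4 → sp3.
C6 is sp2: 3 σ bonds, plus one π bond, 3 electron-density regions.
C7 is sp2: 3 σ bonds, plus one π bond, 3 electron-density regions.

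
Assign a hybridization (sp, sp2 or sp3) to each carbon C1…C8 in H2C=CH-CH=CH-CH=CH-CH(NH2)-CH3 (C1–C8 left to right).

C1 carries 3 σ bonds, plus one π bond, giving a steric number of 3, so it is sp2.
C2 carries 3 σ bonds, plus one π bond, giving a steric number of 3, so it is sp2.
C3: 3 σ bonds, plus one π bond — 3 electron domains, sp2.
C4 is sp2: 3 σ bonds, plus one π bond, 3 electron-density regions.
C5 has 3 σ bonds, plus one π bond: steric number 3 → sp2.
C6 is sp2: 3 σ bonds, plus one π bond, 3 electron-density regions.
C7 carries 4 σ bonds, giving a steric number of 4, so it is sp3.
C8: 4 σ bonds — 4 electron domains, sp3.

C1 sp2, C2 sp2, C3 sp2, C4 sp2, C5 sp2, C6 sp2, C7 sp3, C8 sp3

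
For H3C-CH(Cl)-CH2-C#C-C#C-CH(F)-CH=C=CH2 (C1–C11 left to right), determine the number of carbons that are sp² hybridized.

C1: sp3
C2: sp3
C3: sp3
C4: sp
C5: sp
C6: sp
C7: sp
C8: sp3
C9: sp2 ✓
C10: sp
C11: sp2 ✓
C9, C11 → 2 sp2 carbons.

2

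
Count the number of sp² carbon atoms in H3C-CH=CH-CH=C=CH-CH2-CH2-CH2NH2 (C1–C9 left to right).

C1: sp3
C2: sp2 ✓
C3: sp2 ✓
C4: sp2 ✓
C5: sp
C6: sp2 ✓
C7: sp3
C8: sp3
C9: sp3
C2, C3, C4, C6 → 4 sp2 carbons.

4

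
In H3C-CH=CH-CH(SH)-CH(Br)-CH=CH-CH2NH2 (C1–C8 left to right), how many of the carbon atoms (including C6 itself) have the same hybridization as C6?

C6 is sp2 (one π bond).
C1: sp3
C2: sp2 ✓
C3: sp2 ✓
C4: sp3
C5: sp3
C6: sp2 ✓
C7: sp2 ✓
C8: sp3
4 carbons are sp2.

4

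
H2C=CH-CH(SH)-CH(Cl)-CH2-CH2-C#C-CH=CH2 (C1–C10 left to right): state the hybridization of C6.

C6 has 4 σ bonds: steric number 4 → sp3.

sp^3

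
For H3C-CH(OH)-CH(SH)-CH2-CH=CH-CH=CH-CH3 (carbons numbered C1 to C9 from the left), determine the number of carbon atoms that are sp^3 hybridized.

5

C1: sp3 ✓
C2: sp3 ✓
C3: sp3 ✓
C4: sp3 ✓
C5: sp2
C6: sp2
C7: sp2
C8: sp2
C9: sp3 ✓
C1, C2, C3, C4, C9 → 5 sp3 carbons.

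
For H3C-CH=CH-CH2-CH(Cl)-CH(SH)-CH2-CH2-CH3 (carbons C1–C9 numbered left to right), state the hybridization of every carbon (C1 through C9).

C1 sp3, C2 sp2, C3 sp2, C4 sp3, C5 sp3, C6 sp3, C7 sp3, C8 sp3, C9 sp3

C1 carries 4 σ bonds, giving a steric number of 4, so it is sp3.
C2 (3 σ bonds, plus one π bond) has steric number 3: sp2.
C3 has 3 σ bonds, plus one π bond: steric number 3 → sp2.
C4 is sp3: 4 σ bonds, 4 electron-density regions.
C5: 4 σ bonds; 4 regions of electron density → sp3.
C6: 4 σ bonds; 4 regions of electron density → sp3.
C7 (4 σ bonds) has steric number 4: sp3.
C8 carries 4 σ bonds, giving a steric number of 4, so it is sp3.
C9: 4 σ bonds — 4 electron domains, sp3.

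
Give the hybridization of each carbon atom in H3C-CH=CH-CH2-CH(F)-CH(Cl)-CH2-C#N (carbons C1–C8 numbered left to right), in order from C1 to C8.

C1 sp3, C2 sp2, C3 sp2, C4 sp3, C5 sp3, C6 sp3, C7 sp3, C8 sp

C1 has 4 σ bonds: steric number 4 → sp3.
C2 carries 3 σ bonds, plus one π bond, giving a steric number of 3, so it is sp2.
C3: 3 σ bonds, plus one π bond — 3 electron domains, sp2.
C4 is sp3: 4 σ bonds, 4 electron-density regions.
C5: 4 σ bonds; 4 regions of electron density → sp3.
C6 — 4 σ bonds. Steric number 4, so sp3.
C7: 4 σ bonds; 4 regions of electron density → sp3.
C8: 2 σ bonds, plus two π bonds; 2 regions of electron density → sp.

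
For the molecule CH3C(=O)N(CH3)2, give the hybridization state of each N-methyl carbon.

Each N-methyl carbon — 4 σ bonds. Steric number 4, so sp3.

sp3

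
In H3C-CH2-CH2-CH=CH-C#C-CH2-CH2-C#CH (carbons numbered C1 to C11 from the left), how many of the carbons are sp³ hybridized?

5

C1: sp3 ✓
C2: sp3 ✓
C3: sp3 ✓
C4: sp2
C5: sp2
C6: sp
C7: sp
C8: sp3 ✓
C9: sp3 ✓
C10: sp
C11: sp
C1, C2, C3, C8, C9 → 5 sp3 carbons.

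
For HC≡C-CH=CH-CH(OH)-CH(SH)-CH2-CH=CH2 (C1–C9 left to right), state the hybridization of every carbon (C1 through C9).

C1: 2 σ bonds, plus two π bonds — 2 electron domains, sp.
C2 (2 σ bonds, plus two π bonds) has steric number 2: sp.
C3 (3 σ bonds, plus one π bond) has steric number 3: sp2.
C4 is sp2: 3 σ bonds, plus one π bond, 3 electron-density regions.
C5 — 4 σ bonds. Steric number 4, so sp3.
C6 carries 4 σ bonds, giving a steric number of 4, so it is sp3.
C7 carries 4 σ bonds, giving a steric number of 4, so it is sp3.
C8: 3 σ bonds, plus one π bond; 3 regions of electron density → sp2.
C9: 3 σ bonds, plus one π bond; 3 regions of electron density → sp2.

C1 sp, C2 sp, C3 sp2, C4 sp2, C5 sp3, C6 sp3, C7 sp3, C8 sp2, C9 sp2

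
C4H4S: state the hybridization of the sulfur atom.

Analogous to furan: one S lone pair in the aromatic π system, S is sp2.

sp^2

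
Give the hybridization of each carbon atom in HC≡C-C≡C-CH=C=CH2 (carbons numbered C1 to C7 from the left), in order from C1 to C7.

C1 sp, C2 sp, C3 sp, C4 sp, C5 sp2, C6 sp, C7 sp2

C1 — 2 σ bonds, plus two π bonds. Steric number 2, so sp.
C2 is sp: 2 σ bonds, plus two π bonds, 2 electron-density regions.
C3: 2 σ bonds, plus two π bonds — 2 electron domains, sp.
C4 is sp: 2 σ bonds, plus two π bonds, 2 electron-density regions.
C5 is sp2: 3 σ bonds, plus one π bond, 3 electron-density regions.
C6: 2 σ bonds, plus two π bonds; 2 regions of electron density → sp.
C7: 3 σ bonds, plus one π bond — 3 electron domains, sp2.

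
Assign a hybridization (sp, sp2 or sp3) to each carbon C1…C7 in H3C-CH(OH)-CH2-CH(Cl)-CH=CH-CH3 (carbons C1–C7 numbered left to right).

C1 sp3, C2 sp3, C3 sp3, C4 sp3, C5 sp2, C6 sp2, C7 sp3

C1 has 4 σ bonds: steric number 4 → sp3.
C2 has 4 σ bonds: steric number 4 → sp3.
C3: 4 σ bonds; 4 regions of electron density → sp3.
C4 (4 σ bonds) has steric number 4: sp3.
C5 carries 3 σ bonds, plus one π bond, giving a steric number of 3, so it is sp2.
C6: 3 σ bonds, plus one π bond; 3 regions of electron density → sp2.
C7 is sp3: 4 σ bonds, 4 electron-density regions.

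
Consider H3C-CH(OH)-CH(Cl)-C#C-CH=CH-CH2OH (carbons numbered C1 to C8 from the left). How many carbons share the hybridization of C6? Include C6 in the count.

2

C6 is sp2 (one π bond).
C1: sp3
C2: sp3
C3: sp3
C4: sp
C5: sp
C6: sp2 ✓
C7: sp2 ✓
C8: sp3
2 carbons are sp2.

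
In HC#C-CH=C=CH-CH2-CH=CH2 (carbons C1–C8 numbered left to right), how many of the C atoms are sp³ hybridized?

C1: sp
C2: sp
C3: sp2
C4: sp
C5: sp2
C6: sp3 ✓
C7: sp2
C8: sp2
C6 → 1 sp3 carbon.

1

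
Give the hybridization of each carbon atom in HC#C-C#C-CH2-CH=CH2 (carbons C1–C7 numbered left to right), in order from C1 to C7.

C1 (2 σ bonds, plus two π bonds) has steric number 2: sp.
C2 has 2 σ bonds, plus two π bonds: steric number 2 → sp.
C3 carries 2 σ bonds, plus two π bonds, giving a steric number of 2, so it is sp.
C4 — 2 σ bonds, plus two π bonds. Steric number 2, so sp.
C5 carries 4 σ bonds, giving a steric number of 4, so it is sp3.
C6 — 3 σ bonds, plus one π bond. Steric number 3, so sp2.
C7: 3 σ bonds, plus one π bond — 3 electron domains, sp2.

C1 sp, C2 sp, C3 sp, C4 sp, C5 sp3, C6 sp2, C7 sp2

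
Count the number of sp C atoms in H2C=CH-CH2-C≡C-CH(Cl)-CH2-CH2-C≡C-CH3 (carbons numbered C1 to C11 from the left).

4

C1: sp2
C2: sp2
C3: sp3
C4: sp ✓
C5: sp ✓
C6: sp3
C7: sp3
C8: sp3
C9: sp ✓
C10: sp ✓
C11: sp3
C4, C5, C9, C10 → 4 sp carbons.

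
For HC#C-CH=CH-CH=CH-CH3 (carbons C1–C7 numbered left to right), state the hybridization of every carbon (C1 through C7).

C1 sp, C2 sp, C3 sp2, C4 sp2, C5 sp2, C6 sp2, C7 sp3

C1: 2 σ bonds, plus two π bonds — 2 electron domains, sp.
C2 (2 σ bonds, plus two π bonds) has steric number 2: sp.
C3 (3 σ bonds, plus one π bond) has steric number 3: sp2.
C4 carries 3 σ bonds, plus one π bond, giving a steric number of 3, so it is sp2.
C5 carries 3 σ bonds, plus one π bond, giving a steric number of 3, so it is sp2.
C6 has 3 σ bonds, plus one π bond: steric number 3 → sp2.
C7: 4 σ bonds — 4 electron domains, sp3.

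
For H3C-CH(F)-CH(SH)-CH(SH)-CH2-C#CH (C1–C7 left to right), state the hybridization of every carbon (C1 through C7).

C1 sp3, C2 sp3, C3 sp3, C4 sp3, C5 sp3, C6 sp, C7 sp

C1 (4 σ bonds) has steric number 4: sp3.
C2 has 4 σ bonds: steric number 4 → sp3.
C3: 4 σ bonds — 4 electron domains, sp3.
C4: 4 σ bonds; 4 regions of electron density → sp3.
C5 — 4 σ bonds. Steric number 4, so sp3.
C6 (2 σ bonds, plus two π bonds) has steric number 2: sp.
C7 has 2 σ bonds, plus two π bonds: steric number 2 → sp.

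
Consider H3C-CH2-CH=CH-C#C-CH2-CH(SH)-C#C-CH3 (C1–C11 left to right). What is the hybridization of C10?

C10 has 2 σ bonds, plus two π bonds: steric number 2 → sp.

sp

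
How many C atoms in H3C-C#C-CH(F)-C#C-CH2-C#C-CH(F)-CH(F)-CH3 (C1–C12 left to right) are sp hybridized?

6

C1: sp3
C2: sp ✓
C3: sp ✓
C4: sp3
C5: sp ✓
C6: sp ✓
C7: sp3
C8: sp ✓
C9: sp ✓
C10: sp3
C11: sp3
C12: sp3
C2, C3, C5, C6, C8, C9 → 6 sp carbons.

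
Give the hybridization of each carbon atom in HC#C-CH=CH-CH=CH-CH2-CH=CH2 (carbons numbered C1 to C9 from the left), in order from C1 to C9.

C1 sp, C2 sp, C3 sp2, C4 sp2, C5 sp2, C6 sp2, C7 sp3, C8 sp2, C9 sp2

C1 (2 σ bonds, plus two π bonds) has steric number 2: sp.
C2: 2 σ bonds, plus two π bonds — 2 electron domains, sp.
C3 is sp2: 3 σ bonds, plus one π bond, 3 electron-density regions.
C4 (3 σ bonds, plus one π bond) has steric number 3: sp2.
C5 (3 σ bonds, plus one π bond) has steric number 3: sp2.
C6 carries 3 σ bonds, plus one π bond, giving a steric number of 3, so it is sp2.
C7 — 4 σ bonds. Steric number 4, so sp3.
C8 carries 3 σ bonds, plus one π bond, giving a steric number of 3, so it is sp2.
C9 carries 3 σ bonds, plus one π bond, giving a steric number of 3, so it is sp2.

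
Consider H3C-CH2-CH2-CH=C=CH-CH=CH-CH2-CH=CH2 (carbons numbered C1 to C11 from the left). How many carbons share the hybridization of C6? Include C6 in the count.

6

C6 is sp2 (one π bond).
C1: sp3
C2: sp3
C3: sp3
C4: sp2 ✓
C5: sp
C6: sp2 ✓
C7: sp2 ✓
C8: sp2 ✓
C9: sp3
C10: sp2 ✓
C11: sp2 ✓
6 carbons are sp2.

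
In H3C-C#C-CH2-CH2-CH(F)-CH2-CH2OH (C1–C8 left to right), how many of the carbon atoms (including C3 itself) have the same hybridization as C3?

C3 is sp (two π bonds).
C1: sp3
C2: sp ✓
C3: sp ✓
C4: sp3
C5: sp3
C6: sp3
C7: sp3
C8: sp3
2 carbons are sp.

2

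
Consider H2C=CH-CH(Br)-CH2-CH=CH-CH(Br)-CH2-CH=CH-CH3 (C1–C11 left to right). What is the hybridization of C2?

C2 has 3 σ bonds, plus one π bond: steric number 3 → sp2.

sp2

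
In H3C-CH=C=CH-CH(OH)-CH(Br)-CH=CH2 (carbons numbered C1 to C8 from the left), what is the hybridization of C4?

sp^2

C4 carries 3 σ bonds, plus one π bond, giving a steric number of 3, so it is sp2.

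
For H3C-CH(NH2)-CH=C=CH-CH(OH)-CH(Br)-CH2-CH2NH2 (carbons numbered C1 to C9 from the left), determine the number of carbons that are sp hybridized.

C1: sp3
C2: sp3
C3: sp2
C4: sp ✓
C5: sp2
C6: sp3
C7: sp3
C8: sp3
C9: sp3
C4 → 1 sp carbon.

1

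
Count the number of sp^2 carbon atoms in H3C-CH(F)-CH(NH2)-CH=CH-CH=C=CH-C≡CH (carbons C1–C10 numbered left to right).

4

C1: sp3
C2: sp3
C3: sp3
C4: sp2 ✓
C5: sp2 ✓
C6: sp2 ✓
C7: sp
C8: sp2 ✓
C9: sp
C10: sp
C4, C5, C6, C8 → 4 sp2 carbons.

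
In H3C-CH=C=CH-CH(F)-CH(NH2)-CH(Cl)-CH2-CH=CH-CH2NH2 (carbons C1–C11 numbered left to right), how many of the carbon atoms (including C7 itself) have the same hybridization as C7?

6

C7 is sp3 (only σ bonds).
C1: sp3 ✓
C2: sp2
C3: sp
C4: sp2
C5: sp3 ✓
C6: sp3 ✓
C7: sp3 ✓
C8: sp3 ✓
C9: sp2
C10: sp2
C11: sp3 ✓
6 carbons are sp3.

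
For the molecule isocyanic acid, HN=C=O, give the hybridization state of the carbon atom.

The carbon atom (2 σ bonds, plus two π bonds) has steric number 2: sp.

sp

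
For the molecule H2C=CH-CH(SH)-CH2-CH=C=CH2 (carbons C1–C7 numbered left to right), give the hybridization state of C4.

C4 carries 4 σ bonds, giving a steric number of 4, so it is sp3.

sp³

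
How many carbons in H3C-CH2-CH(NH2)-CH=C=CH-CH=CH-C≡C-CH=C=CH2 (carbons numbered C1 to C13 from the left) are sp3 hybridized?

C1: sp3 ✓
C2: sp3 ✓
C3: sp3 ✓
C4: sp2
C5: sp
C6: sp2
C7: sp2
C8: sp2
C9: sp
C10: sp
C11: sp2
C12: sp
C13: sp2
C1, C2, C3 → 3 sp3 carbons.

3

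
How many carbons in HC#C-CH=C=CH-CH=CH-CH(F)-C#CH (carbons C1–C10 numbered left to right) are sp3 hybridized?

1

C1: sp
C2: sp
C3: sp2
C4: sp
C5: sp2
C6: sp2
C7: sp2
C8: sp3 ✓
C9: sp
C10: sp
C8 → 1 sp3 carbon.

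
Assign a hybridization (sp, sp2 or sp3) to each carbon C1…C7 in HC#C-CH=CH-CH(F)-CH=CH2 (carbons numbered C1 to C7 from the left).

C1 sp, C2 sp, C3 sp2, C4 sp2, C5 sp3, C6 sp2, C7 sp2

C1 has 2 σ bonds, plus two π bonds: steric number 2 → sp.
C2 has 2 σ bonds, plus two π bonds: steric number 2 → sp.
C3: 3 σ bonds, plus one π bond; 3 regions of electron density → sp2.
C4 — 3 σ bonds, plus one π bond. Steric number 3, so sp2.
C5 carries 4 σ bonds, giving a steric number of 4, so it is sp3.
C6 carries 3 σ bonds, plus one π bond, giving a steric number of 3, so it is sp2.
C7: 3 σ bonds, plus one π bond; 3 regions of electron density → sp2.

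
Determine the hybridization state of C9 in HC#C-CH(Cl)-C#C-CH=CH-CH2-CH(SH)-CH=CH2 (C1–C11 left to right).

C9 (4 σ bonds) has steric number 4: sp3.

sp3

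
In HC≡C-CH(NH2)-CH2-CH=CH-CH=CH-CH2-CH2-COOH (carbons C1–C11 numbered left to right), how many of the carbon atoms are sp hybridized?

2

C1: sp ✓
C2: sp ✓
C3: sp3
C4: sp3
C5: sp2
C6: sp2
C7: sp2
C8: sp2
C9: sp3
C10: sp3
C11: sp2
C1, C2 → 2 sp carbons.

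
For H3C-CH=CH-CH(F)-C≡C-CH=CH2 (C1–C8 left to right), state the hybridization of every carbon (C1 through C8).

C1 is sp3: 4 σ bonds, 4 electron-density regions.
C2 is sp2: 3 σ bonds, plus one π bond, 3 electron-density regions.
C3 carries 3 σ bonds, plus one π bond, giving a steric number of 3, so it is sp2.
C4 carries 4 σ bonds, giving a steric number of 4, so it is sp3.
C5: 2 σ bonds, plus two π bonds — 2 electron domains, sp.
C6 is sp: 2 σ bonds, plus two π bonds, 2 electron-density regions.
C7 — 3 σ bonds, plus one π bond. Steric number 3, so sp2.
C8 (3 σ bonds, plus one π bond) has steric number 3: sp2.

C1 sp3, C2 sp2, C3 sp2, C4 sp3, C5 sp, C6 sp, C7 sp2, C8 sp2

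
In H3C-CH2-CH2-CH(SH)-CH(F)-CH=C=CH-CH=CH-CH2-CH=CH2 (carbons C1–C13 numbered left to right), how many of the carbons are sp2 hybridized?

C1: sp3
C2: sp3
C3: sp3
C4: sp3
C5: sp3
C6: sp2 ✓
C7: sp
C8: sp2 ✓
C9: sp2 ✓
C10: sp2 ✓
C11: sp3
C12: sp2 ✓
C13: sp2 ✓
C6, C8, C9, C10, C12, C13 → 6 sp2 carbons.

6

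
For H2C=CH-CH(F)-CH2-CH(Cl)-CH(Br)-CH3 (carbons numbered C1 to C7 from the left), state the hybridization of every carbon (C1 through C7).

C1 — 3 σ bonds, plus one π bond. Steric number 3, so sp2.
C2: 3 σ bonds, plus one π bond; 3 regions of electron density → sp2.
C3 carries 4 σ bonds, giving a steric number of 4, so it is sp3.
C4 has 4 σ bonds: steric number 4 → sp3.
C5: 4 σ bonds; 4 regions of electron density → sp3.
C6 carries 4 σ bonds, giving a steric number of 4, so it is sp3.
C7 is sp3: 4 σ bonds, 4 electron-density regions.

C1 sp2, C2 sp2, C3 sp3, C4 sp3, C5 sp3, C6 sp3, C7 sp3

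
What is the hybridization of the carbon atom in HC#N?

sp

The carbon atom is sp: 2 σ bonds, plus two π bonds, 2 electron-density regions.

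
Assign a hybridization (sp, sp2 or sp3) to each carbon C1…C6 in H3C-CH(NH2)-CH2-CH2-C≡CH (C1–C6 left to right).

C1 sp3, C2 sp3, C3 sp3, C4 sp3, C5 sp, C6 sp

C1 (4 σ bonds) has steric number 4: sp3.
C2: 4 σ bonds — 4 electron domains, sp3.
C3 (4 σ bonds) has steric number 4: sp3.
C4: 4 σ bonds; 4 regions of electron density → sp3.
C5 is sp: 2 σ bonds, plus two π bonds, 2 electron-density regions.
C6 is sp: 2 σ bonds, plus two π bonds, 2 electron-density regions.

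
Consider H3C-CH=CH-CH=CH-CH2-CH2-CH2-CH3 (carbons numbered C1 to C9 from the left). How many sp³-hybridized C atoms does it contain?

C1: sp3 ✓
C2: sp2
C3: sp2
C4: sp2
C5: sp2
C6: sp3 ✓
C7: sp3 ✓
C8: sp3 ✓
C9: sp3 ✓
C1, C6, C7, C8, C9 → 5 sp3 carbons.

5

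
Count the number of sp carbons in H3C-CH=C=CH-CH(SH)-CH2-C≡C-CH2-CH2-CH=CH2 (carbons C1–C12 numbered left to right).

C1: sp3
C2: sp2
C3: sp ✓
C4: sp2
C5: sp3
C6: sp3
C7: sp ✓
C8: sp ✓
C9: sp3
C10: sp3
C11: sp2
C12: sp2
C3, C7, C8 → 3 sp carbons.

3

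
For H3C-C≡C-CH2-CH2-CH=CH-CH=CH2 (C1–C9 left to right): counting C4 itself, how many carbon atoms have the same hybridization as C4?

C4 is sp3 (only σ bonds).
C1: sp3 ✓
C2: sp
C3: sp
C4: sp3 ✓
C5: sp3 ✓
C6: sp2
C7: sp2
C8: sp2
C9: sp2
3 carbons are sp3.

3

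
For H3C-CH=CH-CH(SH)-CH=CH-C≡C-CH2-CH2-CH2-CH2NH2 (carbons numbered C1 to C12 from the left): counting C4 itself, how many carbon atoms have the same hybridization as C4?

C4 is sp3 (only σ bonds).
C1: sp3 ✓
C2: sp2
C3: sp2
C4: sp3 ✓
C5: sp2
C6: sp2
C7: sp
C8: sp
C9: sp3 ✓
C10: sp3 ✓
C11: sp3 ✓
C12: sp3 ✓
6 carbons are sp3.

6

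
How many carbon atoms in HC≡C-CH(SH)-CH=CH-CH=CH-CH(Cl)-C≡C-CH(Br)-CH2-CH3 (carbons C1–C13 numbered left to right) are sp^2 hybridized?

4

C1: sp
C2: sp
C3: sp3
C4: sp2 ✓
C5: sp2 ✓
C6: sp2 ✓
C7: sp2 ✓
C8: sp3
C9: sp
C10: sp
C11: sp3
C12: sp3
C13: sp3
C4, C5, C6, C7 → 4 sp2 carbons.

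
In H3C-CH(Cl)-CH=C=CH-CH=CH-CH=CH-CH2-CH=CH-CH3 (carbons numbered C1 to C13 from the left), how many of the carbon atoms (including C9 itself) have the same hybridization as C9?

C9 is sp2 (one π bond).
C1: sp3
C2: sp3
C3: sp2 ✓
C4: sp
C5: sp2 ✓
C6: sp2 ✓
C7: sp2 ✓
C8: sp2 ✓
C9: sp2 ✓
C10: sp3
C11: sp2 ✓
C12: sp2 ✓
C13: sp3
8 carbons are sp2.

8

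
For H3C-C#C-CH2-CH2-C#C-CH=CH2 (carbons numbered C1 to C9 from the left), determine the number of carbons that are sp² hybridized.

2

C1: sp3
C2: sp
C3: sp
C4: sp3
C5: sp3
C6: sp
C7: sp
C8: sp2 ✓
C9: sp2 ✓
C8, C9 → 2 sp2 carbons.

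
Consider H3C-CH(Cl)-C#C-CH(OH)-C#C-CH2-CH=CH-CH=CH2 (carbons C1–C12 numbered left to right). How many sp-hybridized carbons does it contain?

C1: sp3
C2: sp3
C3: sp ✓
C4: sp ✓
C5: sp3
C6: sp ✓
C7: sp ✓
C8: sp3
C9: sp2
C10: sp2
C11: sp2
C12: sp2
C3, C4, C6, C7 → 4 sp carbons.

4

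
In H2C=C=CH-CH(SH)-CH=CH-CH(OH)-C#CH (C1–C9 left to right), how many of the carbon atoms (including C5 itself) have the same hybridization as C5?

4

C5 is sp2 (one π bond).
C1: sp2 ✓
C2: sp
C3: sp2 ✓
C4: sp3
C5: sp2 ✓
C6: sp2 ✓
C7: sp3
C8: sp
C9: sp
4 carbons are sp2.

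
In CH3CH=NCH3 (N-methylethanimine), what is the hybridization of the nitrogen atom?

sp^2

Two σ bonds + one lone pair = steric number 3 → sp2.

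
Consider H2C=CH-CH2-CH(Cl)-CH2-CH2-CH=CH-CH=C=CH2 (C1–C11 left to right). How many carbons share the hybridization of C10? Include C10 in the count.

C10 is sp (two π bonds).
C1: sp2
C2: sp2
C3: sp3
C4: sp3
C5: sp3
C6: sp3
C7: sp2
C8: sp2
C9: sp2
C10: sp ✓
C11: sp2
1 carbon is sp.

1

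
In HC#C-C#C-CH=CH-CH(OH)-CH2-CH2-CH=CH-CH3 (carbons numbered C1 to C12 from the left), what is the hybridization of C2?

sp

C2 carries 2 σ bonds, plus two π bonds, giving a steric number of 2, so it is sp.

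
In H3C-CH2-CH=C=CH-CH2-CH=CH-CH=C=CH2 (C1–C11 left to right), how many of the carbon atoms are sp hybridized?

2

C1: sp3
C2: sp3
C3: sp2
C4: sp ✓
C5: sp2
C6: sp3
C7: sp2
C8: sp2
C9: sp2
C10: sp ✓
C11: sp2
C4, C10 → 2 sp carbons.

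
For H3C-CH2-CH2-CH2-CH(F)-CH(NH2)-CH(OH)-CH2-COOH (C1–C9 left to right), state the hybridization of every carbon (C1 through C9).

C1 (4 σ bonds) has steric number 4: sp3.
C2: 4 σ bonds; 4 regions of electron density → sp3.
C3 (4 σ bonds) has steric number 4: sp3.
C4: 4 σ bonds — 4 electron domains, sp3.
C5 — 4 σ bonds. Steric number 4, so sp3.
C6: 4 σ bonds; 4 regions of electron density → sp3.
C7: 4 σ bonds — 4 electron domains, sp3.
C8: 4 σ bonds — 4 electron domains, sp3.
C9: 3 σ bonds, plus one π bond; 3 regions of electron density → sp2.

C1 sp3, C2 sp3, C3 sp3, C4 sp3, C5 sp3, C6 sp3, C7 sp3, C8 sp3, C9 sp2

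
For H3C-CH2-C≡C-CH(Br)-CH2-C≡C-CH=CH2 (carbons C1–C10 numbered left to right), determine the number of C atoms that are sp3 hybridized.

4

C1: sp3 ✓
C2: sp3 ✓
C3: sp
C4: sp
C5: sp3 ✓
C6: sp3 ✓
C7: sp
C8: sp
C9: sp2
C10: sp2
C1, C2, C5, C6 → 4 sp3 carbons.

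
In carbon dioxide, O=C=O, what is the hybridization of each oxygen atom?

sp²

One σ bond + two lone pairs = steric number 3 → sp2.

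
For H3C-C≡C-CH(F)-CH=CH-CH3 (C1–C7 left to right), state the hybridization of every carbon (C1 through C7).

C1 sp3, C2 sp, C3 sp, C4 sp3, C5 sp2, C6 sp2, C7 sp3

C1 carries 4 σ bonds, giving a steric number of 4, so it is sp3.
C2 is sp: 2 σ bonds, plus two π bonds, 2 electron-density regions.
C3 has 2 σ bonds, plus two π bonds: steric number 2 → sp.
C4: 4 σ bonds — 4 electron domains, sp3.
C5 (3 σ bonds, plus one π bond) has steric number 3: sp2.
C6 carries 3 σ bonds, plus one π bond, giving a steric number of 3, so it is sp2.
C7: 4 σ bonds — 4 electron domains, sp3.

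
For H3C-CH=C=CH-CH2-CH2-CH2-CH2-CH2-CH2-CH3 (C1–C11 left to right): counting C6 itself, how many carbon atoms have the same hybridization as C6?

C6 is sp3 (only σ bonds).
C1: sp3 ✓
C2: sp2
C3: sp
C4: sp2
C5: sp3 ✓
C6: sp3 ✓
C7: sp3 ✓
C8: sp3 ✓
C9: sp3 ✓
C10: sp3 ✓
C11: sp3 ✓
8 carbons are sp3.

8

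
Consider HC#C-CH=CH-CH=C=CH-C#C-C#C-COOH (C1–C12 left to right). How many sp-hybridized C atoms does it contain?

C1: sp ✓
C2: sp ✓
C3: sp2
C4: sp2
C5: sp2
C6: sp ✓
C7: sp2
C8: sp ✓
C9: sp ✓
C10: sp ✓
C11: sp ✓
C12: sp2
C1, C2, C6, C8, C9, C10, C11 → 7 sp carbons.

7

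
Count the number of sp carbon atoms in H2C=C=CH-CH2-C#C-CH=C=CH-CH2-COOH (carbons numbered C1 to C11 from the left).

C1: sp2
C2: sp ✓
C3: sp2
C4: sp3
C5: sp ✓
C6: sp ✓
C7: sp2
C8: sp ✓
C9: sp2
C10: sp3
C11: sp2
C2, C5, C6, C8 → 4 sp carbons.

4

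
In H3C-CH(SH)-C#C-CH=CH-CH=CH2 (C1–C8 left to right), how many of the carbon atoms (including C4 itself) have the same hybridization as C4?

2

C4 is sp (two π bonds).
C1: sp3
C2: sp3
C3: sp ✓
C4: sp ✓
C5: sp2
C6: sp2
C7: sp2
C8: sp2
2 carbons are sp.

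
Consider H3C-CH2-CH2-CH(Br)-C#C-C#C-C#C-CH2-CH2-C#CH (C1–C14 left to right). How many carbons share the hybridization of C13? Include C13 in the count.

C13 is sp (two π bonds).
C1: sp3
C2: sp3
C3: sp3
C4: sp3
C5: sp ✓
C6: sp ✓
C7: sp ✓
C8: sp ✓
C9: sp ✓
C10: sp ✓
C11: sp3
C12: sp3
C13: sp ✓
C14: sp ✓
8 carbons are sp.

8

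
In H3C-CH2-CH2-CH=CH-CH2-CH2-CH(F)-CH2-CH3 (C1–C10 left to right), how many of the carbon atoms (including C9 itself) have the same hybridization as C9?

C9 is sp3 (only σ bonds).
C1: sp3 ✓
C2: sp3 ✓
C3: sp3 ✓
C4: sp2
C5: sp2
C6: sp3 ✓
C7: sp3 ✓
C8: sp3 ✓
C9: sp3 ✓
C10: sp3 ✓
8 carbons are sp3.

8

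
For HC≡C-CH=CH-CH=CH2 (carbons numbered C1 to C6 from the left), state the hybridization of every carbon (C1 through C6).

C1 sp, C2 sp, C3 sp2, C4 sp2, C5 sp2, C6 sp2

C1 has 2 σ bonds, plus two π bonds: steric number 2 → sp.
C2: 2 σ bonds, plus two π bonds; 2 regions of electron density → sp.
C3 is sp2: 3 σ bonds, plus one π bond, 3 electron-density regions.
C4 carries 3 σ bonds, plus one π bond, giving a steric number of 3, so it is sp2.
C5: 3 σ bonds, plus one π bond — 3 electron domains, sp2.
C6 (3 σ bonds, plus one π bond) has steric number 3: sp2.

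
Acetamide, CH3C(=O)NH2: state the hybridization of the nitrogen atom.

The nitrogen lone pair is delocalised into the carbonyl π system (amide resonance), so N is planar sp2 rather than the sp3 a naive steric count of 4 would suggest.

sp²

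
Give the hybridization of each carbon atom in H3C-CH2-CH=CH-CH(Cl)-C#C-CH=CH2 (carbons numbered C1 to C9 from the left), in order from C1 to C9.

C1 sp3, C2 sp3, C3 sp2, C4 sp2, C5 sp3, C6 sp, C7 sp, C8 sp2, C9 sp2

C1: 4 σ bonds — 4 electron domains, sp3.
C2 carries 4 σ bonds, giving a steric number of 4, so it is sp3.
C3 — 3 σ bonds, plus one π bond. Steric number 3, so sp2.
C4: 3 σ bonds, plus one π bond — 3 electron domains, sp2.
C5: 4 σ bonds — 4 electron domains, sp3.
C6 (2 σ bonds, plus two π bonds) has steric number 2: sp.
C7 has 2 σ bonds, plus two π bonds: steric number 2 → sp.
C8 (3 σ bonds, plus one π bond) has steric number 3: sp2.
C9: 3 σ bonds, plus one π bond; 3 regions of electron density → sp2.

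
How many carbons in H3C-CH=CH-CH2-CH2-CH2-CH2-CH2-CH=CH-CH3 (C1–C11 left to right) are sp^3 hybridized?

C1: sp3 ✓
C2: sp2
C3: sp2
C4: sp3 ✓
C5: sp3 ✓
C6: sp3 ✓
C7: sp3 ✓
C8: sp3 ✓
C9: sp2
C10: sp2
C11: sp3 ✓
C1, C4, C5, C6, C7, C8, C11 → 7 sp3 carbons.

7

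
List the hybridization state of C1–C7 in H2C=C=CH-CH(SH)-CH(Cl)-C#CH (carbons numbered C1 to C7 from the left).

C1 has 3 σ bonds, plus one π bond: steric number 3 → sp2.
C2: 2 σ bonds, plus two π bonds — 2 electron domains, sp.
C3: 3 σ bonds, plus one π bond; 3 regions of electron density → sp2.
C4 — 4 σ bonds. Steric number 4, so sp3.
C5 carries 4 σ bonds, giving a steric number of 4, so it is sp3.
C6 (2 σ bonds, plus two π bonds) has steric number 2: sp.
C7 — 2 σ bonds, plus two π bonds. Steric number 2, so sp.

C1 sp2, C2 sp, C3 sp2, C4 sp3, C5 sp3, C6 sp, C7 sp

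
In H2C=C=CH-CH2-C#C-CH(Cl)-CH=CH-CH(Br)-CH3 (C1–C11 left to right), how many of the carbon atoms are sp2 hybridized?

C1: sp2 ✓
C2: sp
C3: sp2 ✓
C4: sp3
C5: sp
C6: sp
C7: sp3
C8: sp2 ✓
C9: sp2 ✓
C10: sp3
C11: sp3
C1, C3, C8, C9 → 4 sp2 carbons.

4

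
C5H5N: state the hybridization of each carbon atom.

sp^2

Each carbon atom: 3 σ bonds, plus one π bond — 3 electron domains, sp2.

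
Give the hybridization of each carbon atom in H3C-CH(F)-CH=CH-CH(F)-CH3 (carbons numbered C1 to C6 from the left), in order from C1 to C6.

C1: 4 σ bonds — 4 electron domains, sp3.
C2: 4 σ bonds — 4 electron domains, sp3.
C3: 3 σ bonds, plus one π bond; 3 regions of electron density → sp2.
C4: 3 σ bonds, plus one π bond — 3 electron domains, sp2.
C5 (4 σ bonds) has steric number 4: sp3.
C6 (4 σ bonds) has steric number 4: sp3.

C1 sp3, C2 sp3, C3 sp2, C4 sp2, C5 sp3, C6 sp3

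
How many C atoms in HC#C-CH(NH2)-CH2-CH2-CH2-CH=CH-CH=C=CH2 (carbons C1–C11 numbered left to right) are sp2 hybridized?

C1: sp
C2: sp
C3: sp3
C4: sp3
C5: sp3
C6: sp3
C7: sp2 ✓
C8: sp2 ✓
C9: sp2 ✓
C10: sp
C11: sp2 ✓
C7, C8, C9, C11 → 4 sp2 carbons.

4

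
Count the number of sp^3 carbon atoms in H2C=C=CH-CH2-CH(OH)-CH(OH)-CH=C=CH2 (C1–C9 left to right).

C1: sp2
C2: sp
C3: sp2
C4: sp3 ✓
C5: sp3 ✓
C6: sp3 ✓
C7: sp2
C8: sp
C9: sp2
C4, C5, C6 → 3 sp3 carbons.

3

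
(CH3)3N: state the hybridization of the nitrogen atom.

sp3

The nitrogen atom is sp3: 3 σ bonds and 1 lone pair, 4 electron-density regions.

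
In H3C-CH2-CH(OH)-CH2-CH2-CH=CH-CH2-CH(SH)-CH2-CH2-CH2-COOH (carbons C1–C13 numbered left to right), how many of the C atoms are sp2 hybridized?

3

C1: sp3
C2: sp3
C3: sp3
C4: sp3
C5: sp3
C6: sp2 ✓
C7: sp2 ✓
C8: sp3
C9: sp3
C10: sp3
C11: sp3
C12: sp3
C13: sp2 ✓
C6, C7, C13 → 3 sp2 carbons.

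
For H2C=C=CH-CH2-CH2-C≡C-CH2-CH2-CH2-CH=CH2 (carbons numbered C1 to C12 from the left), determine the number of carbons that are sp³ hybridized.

C1: sp2
C2: sp
C3: sp2
C4: sp3 ✓
C5: sp3 ✓
C6: sp
C7: sp
C8: sp3 ✓
C9: sp3 ✓
C10: sp3 ✓
C11: sp2
C12: sp2
C4, C5, C8, C9, C10 → 5 sp3 carbons.

5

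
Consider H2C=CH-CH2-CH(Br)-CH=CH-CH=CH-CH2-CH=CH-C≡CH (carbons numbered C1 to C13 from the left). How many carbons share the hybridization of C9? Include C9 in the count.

3

C9 is sp3 (only σ bonds).
C1: sp2
C2: sp2
C3: sp3 ✓
C4: sp3 ✓
C5: sp2
C6: sp2
C7: sp2
C8: sp2
C9: sp3 ✓
C10: sp2
C11: sp2
C12: sp
C13: sp
3 carbons are sp3.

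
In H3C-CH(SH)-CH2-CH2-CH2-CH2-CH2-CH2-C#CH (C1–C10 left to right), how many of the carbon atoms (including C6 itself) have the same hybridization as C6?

C6 is sp3 (only σ bonds).
C1: sp3 ✓
C2: sp3 ✓
C3: sp3 ✓
C4: sp3 ✓
C5: sp3 ✓
C6: sp3 ✓
C7: sp3 ✓
C8: sp3 ✓
C9: sp
C10: sp
8 carbons are sp3.

8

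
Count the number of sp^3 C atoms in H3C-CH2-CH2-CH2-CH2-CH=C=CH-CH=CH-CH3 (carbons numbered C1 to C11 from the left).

6

C1: sp3 ✓
C2: sp3 ✓
C3: sp3 ✓
C4: sp3 ✓
C5: sp3 ✓
C6: sp2
C7: sp
C8: sp2
C9: sp2
C10: sp2
C11: sp3 ✓
C1, C2, C3, C4, C5, C11 → 6 sp3 carbons.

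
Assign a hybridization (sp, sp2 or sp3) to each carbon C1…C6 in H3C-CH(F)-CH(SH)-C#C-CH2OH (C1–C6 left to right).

C1 (4 σ bonds) has steric number 4: sp3.
C2 carries 4 σ bonds, giving a steric number of 4, so it is sp3.
C3 — 4 σ bonds. Steric number 4, so sp3.
C4 (2 σ bonds, plus two π bonds) has steric number 2: sp.
C5 is sp: 2 σ bonds, plus two π bonds, 2 electron-density regions.
C6 — 4 σ bonds. Steric number 4, so sp3.

C1 sp3, C2 sp3, C3 sp3, C4 sp, C5 sp, C6 sp3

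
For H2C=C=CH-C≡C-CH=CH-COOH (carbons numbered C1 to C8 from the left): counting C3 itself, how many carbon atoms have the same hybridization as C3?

5

C3 is sp2 (one π bond).
C1: sp2 ✓
C2: sp
C3: sp2 ✓
C4: sp
C5: sp
C6: sp2 ✓
C7: sp2 ✓
C8: sp2 ✓
5 carbons are sp2.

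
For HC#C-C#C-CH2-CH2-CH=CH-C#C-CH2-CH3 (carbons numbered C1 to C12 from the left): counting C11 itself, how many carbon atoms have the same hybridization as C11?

C11 is sp3 (only σ bonds).
C1: sp
C2: sp
C3: sp
C4: sp
C5: sp3 ✓
C6: sp3 ✓
C7: sp2
C8: sp2
C9: sp
C10: sp
C11: sp3 ✓
C12: sp3 ✓
4 carbons are sp3.

4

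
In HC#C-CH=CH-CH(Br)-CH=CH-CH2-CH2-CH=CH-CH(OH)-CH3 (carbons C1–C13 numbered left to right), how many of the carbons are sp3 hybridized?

C1: sp
C2: sp
C3: sp2
C4: sp2
C5: sp3 ✓
C6: sp2
C7: sp2
C8: sp3 ✓
C9: sp3 ✓
C10: sp2
C11: sp2
C12: sp3 ✓
C13: sp3 ✓
C5, C8, C9, C12, C13 → 5 sp3 carbons.

5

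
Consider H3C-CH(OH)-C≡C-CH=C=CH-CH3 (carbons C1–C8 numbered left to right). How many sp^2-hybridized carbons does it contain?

2

C1: sp3
C2: sp3
C3: sp
C4: sp
C5: sp2 ✓
C6: sp
C7: sp2 ✓
C8: sp3
C5, C7 → 2 sp2 carbons.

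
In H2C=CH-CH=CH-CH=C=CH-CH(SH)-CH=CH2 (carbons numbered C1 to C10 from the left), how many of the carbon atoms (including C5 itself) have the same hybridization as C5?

C5 is sp2 (one π bond).
C1: sp2 ✓
C2: sp2 ✓
C3: sp2 ✓
C4: sp2 ✓
C5: sp2 ✓
C6: sp
C7: sp2 ✓
C8: sp3
C9: sp2 ✓
C10: sp2 ✓
8 carbons are sp2.

8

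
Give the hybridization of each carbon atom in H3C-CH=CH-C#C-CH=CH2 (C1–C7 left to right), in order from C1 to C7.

C1 (4 σ bonds) has steric number 4: sp3.
C2 carries 3 σ bonds, plus one π bond, giving a steric number of 3, so it is sp2.
C3 (3 σ bonds, plus one π bond) has steric number 3: sp2.
C4 (2 σ bonds, plus two π bonds) has steric number 2: sp.
C5: 2 σ bonds, plus two π bonds; 2 regions of electron density → sp.
C6 carries 3 σ bonds, plus one π bond, giving a steric number of 3, so it is sp2.
C7 (3 σ bonds, plus one π bond) has steric number 3: sp2.

C1 sp3, C2 sp2, C3 sp2, C4 sp, C5 sp, C6 sp2, C7 sp2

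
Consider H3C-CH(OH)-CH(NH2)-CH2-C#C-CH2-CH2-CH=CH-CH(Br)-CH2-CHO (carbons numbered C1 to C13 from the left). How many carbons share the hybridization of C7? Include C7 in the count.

C7 is sp3 (only σ bonds).
C1: sp3 ✓
C2: sp3 ✓
C3: sp3 ✓
C4: sp3 ✓
C5: sp
C6: sp
C7: sp3 ✓
C8: sp3 ✓
C9: sp2
C10: sp2
C11: sp3 ✓
C12: sp3 ✓
C13: sp2
8 carbons are sp3.

8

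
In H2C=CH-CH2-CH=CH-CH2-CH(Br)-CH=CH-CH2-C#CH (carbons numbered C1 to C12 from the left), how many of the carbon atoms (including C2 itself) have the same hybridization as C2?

C2 is sp2 (one π bond).
C1: sp2 ✓
C2: sp2 ✓
C3: sp3
C4: sp2 ✓
C5: sp2 ✓
C6: sp3
C7: sp3
C8: sp2 ✓
C9: sp2 ✓
C10: sp3
C11: sp
C12: sp
6 carbons are sp2.

6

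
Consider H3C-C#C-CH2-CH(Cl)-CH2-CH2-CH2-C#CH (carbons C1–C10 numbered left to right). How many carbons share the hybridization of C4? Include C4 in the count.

C4 is sp3 (only σ bonds).
C1: sp3 ✓
C2: sp
C3: sp
C4: sp3 ✓
C5: sp3 ✓
C6: sp3 ✓
C7: sp3 ✓
C8: sp3 ✓
C9: sp
C10: sp
6 carbons are sp3.

6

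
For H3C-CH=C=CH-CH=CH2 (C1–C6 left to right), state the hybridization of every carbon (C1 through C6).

C1 sp3, C2 sp2, C3 sp, C4 sp2, C5 sp2, C6 sp2

C1: 4 σ bonds; 4 regions of electron density → sp3.
C2: 3 σ bonds, plus one π bond; 3 regions of electron density → sp2.
C3 has 2 σ bonds, plus two π bonds: steric number 2 → sp.
C4 (3 σ bonds, plus one π bond) has steric number 3: sp2.
C5 — 3 σ bonds, plus one π bond. Steric number 3, so sp2.
C6 has 3 σ bonds, plus one π bond: steric number 3 → sp2.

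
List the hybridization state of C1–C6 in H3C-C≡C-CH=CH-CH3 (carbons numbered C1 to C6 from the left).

C1 sp3, C2 sp, C3 sp, C4 sp2, C5 sp2, C6 sp3

C1: 4 σ bonds — 4 electron domains, sp3.
C2 is sp: 2 σ bonds, plus two π bonds, 2 electron-density regions.
C3 — 2 σ bonds, plus two π bonds. Steric number 2, so sp.
C4: 3 σ bonds, plus one π bond; 3 regions of electron density → sp2.
C5 — 3 σ bonds, plus one π bond. Steric number 3, so sp2.
C6 is sp3: 4 σ bonds, 4 electron-density regions.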